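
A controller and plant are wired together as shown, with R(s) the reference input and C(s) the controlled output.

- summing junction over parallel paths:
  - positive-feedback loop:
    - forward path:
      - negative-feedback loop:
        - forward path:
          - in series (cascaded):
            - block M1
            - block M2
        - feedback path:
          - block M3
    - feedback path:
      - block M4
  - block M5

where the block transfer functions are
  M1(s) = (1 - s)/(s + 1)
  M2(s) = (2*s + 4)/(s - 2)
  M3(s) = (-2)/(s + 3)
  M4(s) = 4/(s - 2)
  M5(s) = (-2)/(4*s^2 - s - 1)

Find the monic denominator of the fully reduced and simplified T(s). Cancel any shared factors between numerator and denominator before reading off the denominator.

Reducing step by step:

Step 1. combine M1, M2 in series, giving (-2*s^2 - 2*s + 4)/(s^2 - s - 2)
Step 2. collapse the loop ((M1*M2) forward, M3 return), giving (-2*s^3 - 8*s^2 - 2*s + 12)/(s^3 + 6*s^2 - s - 14)
Step 3. feedback reduction of [(M1*M2)/(1+(M1*M2)*M3)], M4, giving (-2*s^4 - 4*s^3 + 14*s^2 + 16*s - 24)/(s^4 + 12*s^3 + 19*s^2 - 4*s - 20)
Step 4. reduce the parallel group [[(M1*M2)/(1+(M1*M2)*M3)]/(1-[(M1*M2)/(1+(M1*M2)*M3)]*M4)], M5, giving (-8*s^6 - 14*s^5 + 60*s^4 + 30*s^3 - 164*s^2 + 16*s + 64)/(4*s^6 + 47*s^5 + 63*s^4 - 47*s^3 - 95*s^2 + 24*s + 20)
That last expression is T(s), already simplified. Scaling its denominator by 1/4 (the reciprocal of the leading coefficient) yields the monic denominator.

Answer: s^6 + 47*s^5/4 + 63*s^4/4 - 47*s^3/4 - 95*s^2/4 + 6*s + 5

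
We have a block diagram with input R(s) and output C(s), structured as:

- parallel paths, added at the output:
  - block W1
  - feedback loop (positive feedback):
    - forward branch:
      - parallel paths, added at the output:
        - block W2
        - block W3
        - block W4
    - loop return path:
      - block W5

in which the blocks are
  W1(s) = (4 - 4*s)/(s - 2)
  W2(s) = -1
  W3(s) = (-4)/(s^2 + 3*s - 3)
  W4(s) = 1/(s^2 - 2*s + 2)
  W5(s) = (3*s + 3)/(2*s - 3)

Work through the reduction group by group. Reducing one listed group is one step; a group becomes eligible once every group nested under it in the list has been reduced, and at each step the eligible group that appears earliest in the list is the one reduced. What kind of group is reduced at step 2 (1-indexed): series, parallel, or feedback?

Answer: feedback

Working:
(1) reduce the parallel group W2, W3, W4
(2) collapse the loop ((W2+W3+W4) forward, W5 return)
(3) combine W1, [(W2+W3+W4)/(1-(W2+W3+W4)*W5)] in parallel
The group at step 2 is a feedback group.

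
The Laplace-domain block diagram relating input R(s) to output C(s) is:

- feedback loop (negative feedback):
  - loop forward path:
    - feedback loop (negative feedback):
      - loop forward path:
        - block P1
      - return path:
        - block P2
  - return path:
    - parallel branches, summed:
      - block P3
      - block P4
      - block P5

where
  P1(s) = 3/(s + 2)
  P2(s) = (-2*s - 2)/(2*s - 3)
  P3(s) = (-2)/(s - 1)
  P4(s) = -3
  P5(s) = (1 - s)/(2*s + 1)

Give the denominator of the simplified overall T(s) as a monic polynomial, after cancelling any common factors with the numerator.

First reduce the diagram to T(s).

1. reduce the feedback loop with forward P1 and return P2 = (6*s - 9)/(2*s^2 - 5*s - 12)
2. parallel reduction of P3, P4, P5 = (-7*s^2 + s)/(2*s^2 - s - 1)
3. close the feedback loop around [P1/(1+P1*P2)], (P3+P4+P5) = (12*s^3 - 24*s^2 + 3*s + 9)/(4*s^4 - 54*s^3 + 48*s^2 + 8*s + 12)
Step 3 gives the fully reduced T(s), with no common factor left to cancel. The denominator's leading coefficient is 4, so divide each of its coefficients by 4 to get the monic form.

Answer: s^4 - 27*s^3/2 + 12*s^2 + 2*s + 3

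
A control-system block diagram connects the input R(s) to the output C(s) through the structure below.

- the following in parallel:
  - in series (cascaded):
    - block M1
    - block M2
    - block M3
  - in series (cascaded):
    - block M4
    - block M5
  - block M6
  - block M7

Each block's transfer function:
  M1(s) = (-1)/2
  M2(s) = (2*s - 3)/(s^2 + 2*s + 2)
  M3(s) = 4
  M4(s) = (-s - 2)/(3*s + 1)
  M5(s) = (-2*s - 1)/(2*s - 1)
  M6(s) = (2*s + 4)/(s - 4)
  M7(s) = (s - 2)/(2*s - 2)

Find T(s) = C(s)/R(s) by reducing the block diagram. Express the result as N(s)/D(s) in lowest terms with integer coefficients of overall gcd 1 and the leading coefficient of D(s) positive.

The answer is (34*s^6 - 7*s^5 + 301*s^4 - 694*s^3 + 322*s^2 + 120*s - 16)/(12*s^6 - 38*s^5 - 44*s^4 - 10*s^3 + 108*s^2 - 12*s - 16).

Reasoning:
Step 1. cascade M1, M2, M3 gives (6 - 4*s)/(s^2 + 2*s + 2)
Step 2. series reduction of M4, M5 gives (2*s^2 + 5*s + 2)/(6*s^2 - s - 1)
Step 3. add (M1*M2*M3), (M4*M5), M6, M7 (parallel), which is the overall transfer function T(s) = C(s)/R(s) in lowest terms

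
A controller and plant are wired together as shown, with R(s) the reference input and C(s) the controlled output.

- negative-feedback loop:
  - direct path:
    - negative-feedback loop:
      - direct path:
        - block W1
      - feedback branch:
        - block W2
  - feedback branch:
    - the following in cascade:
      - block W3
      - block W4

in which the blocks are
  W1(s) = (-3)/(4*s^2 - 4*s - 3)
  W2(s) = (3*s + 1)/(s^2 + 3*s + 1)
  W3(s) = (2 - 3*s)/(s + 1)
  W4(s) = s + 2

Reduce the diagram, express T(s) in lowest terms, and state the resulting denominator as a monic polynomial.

The answer is s^5 + 21*s^4/4 + 9*s^3 - 13*s - 9/2.

Reasoning:
Step 1. apply the feedback formula to W1, W2 gives (-3*s^2 - 9*s - 3)/(4*s^4 + 8*s^3 - 11*s^2 - 22*s - 6)
Step 2. cascade W3, W4 gives (-3*s^2 - 4*s + 4)/(s + 1)
Step 3. apply the feedback formula to [W1/(1+W1*W2)], (W3*W4) gives (-3*s^3 - 12*s^2 - 12*s - 3)/(4*s^5 + 21*s^4 + 36*s^3 - 52*s - 18)
No further cancellation is possible in the step-3 result, so that is T(s). Its denominator becomes monic after dividing by the leading coefficient 4.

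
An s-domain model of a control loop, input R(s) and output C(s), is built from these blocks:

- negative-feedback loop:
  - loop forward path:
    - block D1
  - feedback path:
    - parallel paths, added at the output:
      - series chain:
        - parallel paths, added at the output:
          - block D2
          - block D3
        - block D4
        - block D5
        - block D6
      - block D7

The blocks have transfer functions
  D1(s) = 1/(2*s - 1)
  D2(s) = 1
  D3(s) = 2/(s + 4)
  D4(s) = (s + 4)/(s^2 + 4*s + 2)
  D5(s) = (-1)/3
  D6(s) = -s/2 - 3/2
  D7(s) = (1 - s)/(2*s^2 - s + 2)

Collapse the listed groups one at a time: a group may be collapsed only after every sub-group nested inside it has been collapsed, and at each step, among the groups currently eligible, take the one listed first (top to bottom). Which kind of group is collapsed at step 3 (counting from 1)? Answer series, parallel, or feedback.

The answer is parallel.

Reasoning:
(1) sum the parallel branches D2, D3
(2) series reduction of (D2+D3), D4, D5, D6
(3) parallel reduction of ((D2+D3)*D4*D5*D6), D7
(4) reduce the feedback loop with forward D1 and return (((D2+D3)*D4*D5*D6)+D7)
Step 3 collapses a parallel group.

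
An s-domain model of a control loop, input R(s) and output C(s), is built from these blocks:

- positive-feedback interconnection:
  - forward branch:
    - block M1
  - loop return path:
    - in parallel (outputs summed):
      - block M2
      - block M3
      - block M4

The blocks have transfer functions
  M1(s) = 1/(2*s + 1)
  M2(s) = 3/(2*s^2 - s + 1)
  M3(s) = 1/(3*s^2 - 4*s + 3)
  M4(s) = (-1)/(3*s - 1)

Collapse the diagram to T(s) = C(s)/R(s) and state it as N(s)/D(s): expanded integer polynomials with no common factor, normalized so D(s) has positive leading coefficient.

1. combine M2, M3, M4 in parallel, giving (-6*s^4 + 44*s^3 - 63*s^2 + 50*s - 13)/(18*s^5 - 39*s^4 + 50*s^3 - 34*s^2 + 16*s - 3)
2. apply the feedback formula to M1, (M2+M3+M4), giving the overall T(s)

Therefore the answer is (18*s^5 - 39*s^4 + 50*s^3 - 34*s^2 + 16*s - 3)/(36*s^6 - 60*s^5 + 67*s^4 - 62*s^3 + 61*s^2 - 40*s + 10).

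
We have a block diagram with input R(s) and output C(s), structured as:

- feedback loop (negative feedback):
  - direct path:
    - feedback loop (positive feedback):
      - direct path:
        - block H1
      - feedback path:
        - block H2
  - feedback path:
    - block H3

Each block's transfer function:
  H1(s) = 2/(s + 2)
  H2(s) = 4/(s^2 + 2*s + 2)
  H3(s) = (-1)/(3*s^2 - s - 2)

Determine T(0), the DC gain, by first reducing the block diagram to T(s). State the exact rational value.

Reducing step by step:

[1] apply the feedback formula to H1, H2 = (2*s^2 + 4*s + 4)/(s^3 + 4*s^2 + 6*s - 4)
[2] collapse the loop ([H1/(1-H1*H2)] forward, H3 return) = (6*s^4 + 10*s^3 + 4*s^2 - 12*s - 8)/(3*s^5 + 11*s^4 + 12*s^3 - 28*s^2 - 12*s + 4)
The step-2 result is T(s). Setting s = 0: T(0) = -8/4 = -2.

Answer: -2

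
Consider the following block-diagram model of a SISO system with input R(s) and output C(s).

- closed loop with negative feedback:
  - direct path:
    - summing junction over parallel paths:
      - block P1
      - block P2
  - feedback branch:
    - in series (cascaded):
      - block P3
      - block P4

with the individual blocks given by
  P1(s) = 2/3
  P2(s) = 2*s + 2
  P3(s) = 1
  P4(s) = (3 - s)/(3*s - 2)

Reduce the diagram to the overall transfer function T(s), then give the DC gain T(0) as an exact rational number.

The answer is -8/9.

Reasoning:
Step 1 - reduce the parallel group P1, P2: 2*s + 8/3
Step 2 - cascade P3, P4: (3 - s)/(3*s - 2)
Step 3 - collapse the loop ((P1+P2) forward, (P3*P4) return): (-18*s^2 - 12*s + 16)/(6*s^2 - 19*s - 18)
The step-3 result is T(s). Setting s = 0: T(0) = 16/(-18) = -8/9.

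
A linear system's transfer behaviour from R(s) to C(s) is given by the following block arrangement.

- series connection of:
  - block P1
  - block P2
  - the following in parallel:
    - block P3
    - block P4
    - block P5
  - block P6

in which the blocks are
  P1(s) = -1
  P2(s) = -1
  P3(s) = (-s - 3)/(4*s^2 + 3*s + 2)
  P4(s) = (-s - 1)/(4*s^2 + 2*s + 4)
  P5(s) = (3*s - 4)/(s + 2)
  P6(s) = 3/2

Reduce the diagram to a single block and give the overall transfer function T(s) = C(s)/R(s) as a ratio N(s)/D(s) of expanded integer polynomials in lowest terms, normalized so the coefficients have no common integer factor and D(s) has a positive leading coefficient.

Answer: (144*s^5 - 36*s^4 - 81*s^3 - 387*s^2 - 252*s - 180)/(32*s^5 + 104*s^4 + 140*s^3 + 152*s^2 + 80*s + 32)

Working:
(1) reduce the parallel group P3, P4, P5 -> (48*s^5 - 12*s^4 - 27*s^3 - 129*s^2 - 84*s - 60)/(16*s^5 + 52*s^4 + 70*s^3 + 76*s^2 + 40*s + 16)
(2) series reduction of P1, P2, (P3+P4+P5), P6 - this is the overall T(s), already in the required normalized form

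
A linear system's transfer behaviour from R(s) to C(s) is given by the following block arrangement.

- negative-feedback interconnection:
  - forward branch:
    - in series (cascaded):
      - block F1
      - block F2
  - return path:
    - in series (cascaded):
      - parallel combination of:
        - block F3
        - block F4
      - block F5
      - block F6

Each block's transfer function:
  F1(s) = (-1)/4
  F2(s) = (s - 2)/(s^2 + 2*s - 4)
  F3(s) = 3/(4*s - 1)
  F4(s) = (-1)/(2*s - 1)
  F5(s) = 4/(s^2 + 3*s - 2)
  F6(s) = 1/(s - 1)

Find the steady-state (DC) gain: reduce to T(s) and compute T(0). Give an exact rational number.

1. reduce the series chain F1, F2; result (2 - s)/(4*s^2 + 8*s - 16)
2. add F3, F4 (parallel); result (2*s - 2)/(8*s^2 - 6*s + 1)
3. series reduction of (F3+F4), F5, F6; result 8/(8*s^4 + 18*s^3 - 33*s^2 + 15*s - 2)
4. reduce the feedback loop with forward (F1*F2) and return ((F3+F4)*F5*F6); result (-8*s^5 - 2*s^4 + 69*s^3 - 81*s^2 + 32*s - 4)/(32*s^6 + 136*s^5 - 116*s^4 - 492*s^3 + 640*s^2 - 264*s + 48)
Evaluating the step-4 result (the overall T(s)) at s = 0 gives T(0) = -4/48 = -1/12.

Hence the answer: -1/12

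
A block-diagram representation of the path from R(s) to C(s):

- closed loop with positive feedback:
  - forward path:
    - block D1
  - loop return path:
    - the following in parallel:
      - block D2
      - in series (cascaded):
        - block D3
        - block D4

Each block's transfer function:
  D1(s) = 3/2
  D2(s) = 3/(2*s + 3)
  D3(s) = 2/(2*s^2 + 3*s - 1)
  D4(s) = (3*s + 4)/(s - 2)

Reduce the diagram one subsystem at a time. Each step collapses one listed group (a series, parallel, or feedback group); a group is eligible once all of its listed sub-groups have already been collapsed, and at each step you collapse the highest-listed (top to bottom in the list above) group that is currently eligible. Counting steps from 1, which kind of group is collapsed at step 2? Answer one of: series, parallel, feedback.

Step 1 - cascade D3, D4
Step 2 - add D2, (D3*D4) (parallel)
Step 3 - apply the feedback formula to D1, (D2+(D3*D4))
The group at step 2 is a parallel group.

Hence the answer: parallel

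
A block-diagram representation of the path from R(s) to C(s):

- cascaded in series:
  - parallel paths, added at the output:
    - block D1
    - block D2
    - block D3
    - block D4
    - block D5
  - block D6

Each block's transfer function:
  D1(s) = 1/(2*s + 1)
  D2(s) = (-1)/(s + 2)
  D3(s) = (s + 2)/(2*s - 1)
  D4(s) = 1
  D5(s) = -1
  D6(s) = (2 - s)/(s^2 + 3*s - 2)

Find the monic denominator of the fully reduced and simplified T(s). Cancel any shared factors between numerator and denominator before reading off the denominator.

Reducing step by step:

Step 1: sum the parallel branches D1, D2, D3, D4, D5: (2*s^3 + 7*s^2 + 15*s + 3)/(4*s^3 + 8*s^2 - s - 2)
Step 2: reduce the series chain (D1+D2+D3+D4+D5), D6: (-2*s^4 - 3*s^3 - s^2 + 27*s + 6)/(4*s^5 + 20*s^4 + 15*s^3 - 21*s^2 - 4*s + 4)
Step 2 gives the fully reduced T(s), with no common factor left to cancel. The denominator's leading coefficient is 4, so divide each of its coefficients by 4 to get the monic form.

Answer: s^5 + 5*s^4 + 15*s^3/4 - 21*s^2/4 - s + 1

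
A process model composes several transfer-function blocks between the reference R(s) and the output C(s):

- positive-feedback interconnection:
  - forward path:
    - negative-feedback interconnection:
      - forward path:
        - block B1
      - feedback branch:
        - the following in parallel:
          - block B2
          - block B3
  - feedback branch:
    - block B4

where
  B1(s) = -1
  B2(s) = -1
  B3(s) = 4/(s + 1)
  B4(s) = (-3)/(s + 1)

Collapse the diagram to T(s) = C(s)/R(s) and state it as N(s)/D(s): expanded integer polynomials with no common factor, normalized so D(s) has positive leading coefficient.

The answer is (-s - 1)/(2*s - 5).

Reasoning:
[1] parallel reduction of B2, B3: (3 - s)/(s + 1)
[2] collapse the loop (B1 forward, (B2+B3) return): (-s - 1)/(2*s - 2)
[3] collapse the loop ([B1/(1+B1*(B2+B3))] forward, B4 return); the result is T(s) itself (integer coefficients, no common factor, positive leading denominator coefficient)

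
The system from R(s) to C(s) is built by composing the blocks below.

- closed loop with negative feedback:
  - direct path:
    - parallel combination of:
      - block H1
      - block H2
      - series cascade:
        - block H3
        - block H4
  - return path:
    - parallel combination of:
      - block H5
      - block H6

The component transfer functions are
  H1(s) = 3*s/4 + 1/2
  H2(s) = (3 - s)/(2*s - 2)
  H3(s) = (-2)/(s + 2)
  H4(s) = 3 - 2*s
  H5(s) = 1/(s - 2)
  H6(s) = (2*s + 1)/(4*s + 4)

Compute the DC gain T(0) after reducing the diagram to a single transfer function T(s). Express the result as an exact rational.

Step 1: series reduction of H3, H4: (4*s - 6)/(s + 2)
Step 2: parallel reduction of H1, H2, (H3*H4): (3*s^3 + 19*s^2 - 42*s + 32)/(4*s^2 + 4*s - 8)
Step 3: reduce the parallel group H5, H6: (2*s^2 + s + 2)/(4*s^2 - 4*s - 8)
Step 4: feedback reduction of (H1+H2+(H3*H4)), (H5+H6): (12*s^5 + 64*s^4 - 268*s^3 + 144*s^2 + 208*s - 256)/(6*s^5 + 57*s^4 - 59*s^3 - 20*s^2 - 52*s + 128)
That last expression is T(s); at s = 0 only the constant terms survive, so T(0) = -256/128 = -2.

Hence the answer: -2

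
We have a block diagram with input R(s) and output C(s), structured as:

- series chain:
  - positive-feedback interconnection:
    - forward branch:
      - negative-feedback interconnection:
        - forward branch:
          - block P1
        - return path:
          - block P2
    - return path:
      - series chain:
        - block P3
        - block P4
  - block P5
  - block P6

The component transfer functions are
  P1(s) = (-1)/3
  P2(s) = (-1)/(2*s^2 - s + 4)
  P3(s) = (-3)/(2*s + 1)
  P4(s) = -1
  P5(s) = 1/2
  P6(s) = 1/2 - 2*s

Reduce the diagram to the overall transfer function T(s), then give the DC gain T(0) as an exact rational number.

First reduce the diagram to T(s).

Step 1: apply the feedback formula to P1, P2: (-2*s^2 + s - 4)/(6*s^2 - 3*s + 13)
Step 2: reduce the series chain P3, P4: 3/(2*s + 1)
Step 3: apply the feedback formula to [P1/(1+P1*P2)], (P3*P4): (-4*s^3 - 7*s - 4)/(12*s^3 + 6*s^2 + 20*s + 25)
Step 4: combine [[P1/(1+P1*P2)]/(1-[P1/(1+P1*P2)]*(P3*P4))], P5, P6 in series: (16*s^4 - 4*s^3 + 28*s^2 + 9*s - 4)/(48*s^3 + 24*s^2 + 80*s + 100)
The step-4 result is T(s). Setting s = 0: T(0) = -4/100 = -1/25.

Answer: -1/25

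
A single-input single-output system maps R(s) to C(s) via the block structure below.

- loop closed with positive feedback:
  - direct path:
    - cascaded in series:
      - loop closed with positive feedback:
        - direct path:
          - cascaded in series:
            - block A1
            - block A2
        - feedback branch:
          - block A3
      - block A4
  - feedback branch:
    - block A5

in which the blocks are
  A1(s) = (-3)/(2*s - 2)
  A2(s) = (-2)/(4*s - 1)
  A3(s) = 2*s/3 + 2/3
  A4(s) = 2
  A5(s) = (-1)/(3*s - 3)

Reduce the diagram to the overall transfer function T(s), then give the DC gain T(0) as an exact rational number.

Step 1. combine A1, A2 in series gives 3/(4*s^2 - 5*s + 1)
Step 2. feedback reduction of (A1*A2), A3 gives 3/(4*s^2 - 7*s - 1)
Step 3. series reduction of [(A1*A2)/(1-(A1*A2)*A3)], A4 gives 6/(4*s^2 - 7*s - 1)
Step 4. collapse the loop (([(A1*A2)/(1-(A1*A2)*A3)]*A4) forward, A5 return) gives (6*s - 6)/(4*s^3 - 11*s^2 + 6*s + 3)
The step-4 result is T(s). Setting s = 0: T(0) = -6/3 = -2.

Answer: -2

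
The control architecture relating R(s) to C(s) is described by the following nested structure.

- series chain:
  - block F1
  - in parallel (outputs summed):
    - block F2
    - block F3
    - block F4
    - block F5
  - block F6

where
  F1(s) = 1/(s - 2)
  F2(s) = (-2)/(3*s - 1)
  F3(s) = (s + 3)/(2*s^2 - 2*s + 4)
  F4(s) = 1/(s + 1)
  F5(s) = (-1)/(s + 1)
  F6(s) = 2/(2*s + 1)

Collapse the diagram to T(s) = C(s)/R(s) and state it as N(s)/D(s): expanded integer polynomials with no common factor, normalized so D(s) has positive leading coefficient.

[1] reduce the parallel group F2, F3, F4, F5, giving (-s^2 + 12*s - 11)/(6*s^3 - 8*s^2 + 14*s - 4)
[2] cascade F1, (F2+F3+F4+F5), F6, giving the overall T(s)

Therefore the answer is (-s^2 + 12*s - 11)/(6*s^5 - 17*s^4 + 20*s^3 - 17*s^2 - 8*s + 4).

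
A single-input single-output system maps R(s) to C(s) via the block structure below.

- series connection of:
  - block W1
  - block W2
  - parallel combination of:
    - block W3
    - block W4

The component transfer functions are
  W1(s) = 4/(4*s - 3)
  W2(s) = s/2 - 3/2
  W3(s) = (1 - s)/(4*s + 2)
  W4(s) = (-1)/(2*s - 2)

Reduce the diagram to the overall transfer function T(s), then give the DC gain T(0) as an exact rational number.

[1] sum the parallel branches W3, W4; result (-s^2 - 2)/(4*s^2 - 2*s - 2)
[2] combine W1, W2, (W3+W4) in series; result (-s^3 + 3*s^2 - 2*s + 6)/(8*s^3 - 10*s^2 - s + 3)
The step-2 result is T(s). Setting s = 0: T(0) = 6/3 = 2.

Hence the answer: 2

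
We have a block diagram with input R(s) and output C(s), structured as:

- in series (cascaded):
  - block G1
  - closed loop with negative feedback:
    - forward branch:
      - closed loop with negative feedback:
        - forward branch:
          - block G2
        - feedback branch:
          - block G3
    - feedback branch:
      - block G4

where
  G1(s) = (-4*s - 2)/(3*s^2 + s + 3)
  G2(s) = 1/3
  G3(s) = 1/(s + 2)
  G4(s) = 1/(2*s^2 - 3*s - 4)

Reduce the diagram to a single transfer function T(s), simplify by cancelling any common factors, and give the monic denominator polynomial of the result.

First reduce the diagram to T(s).

1. collapse the loop (G2 forward, G3 return): (s + 2)/(3*s + 7)
2. feedback reduction of [G2/(1+G2*G3)], G4: (2*s^3 + s^2 - 10*s - 8)/(6*s^3 + 5*s^2 - 32*s - 26)
3. reduce the series chain G1, [[G2/(1+G2*G3)]/(1+[G2/(1+G2*G3)]*G4)]: (-8*s^4 - 8*s^3 + 38*s^2 + 52*s + 16)/(18*s^5 + 21*s^4 - 73*s^3 - 95*s^2 - 122*s - 78)
No further cancellation is possible in the step-3 result, so that is T(s). Its denominator becomes monic after dividing by the leading coefficient 18.

Answer: s^5 + 7*s^4/6 - 73*s^3/18 - 95*s^2/18 - 61*s/9 - 13/3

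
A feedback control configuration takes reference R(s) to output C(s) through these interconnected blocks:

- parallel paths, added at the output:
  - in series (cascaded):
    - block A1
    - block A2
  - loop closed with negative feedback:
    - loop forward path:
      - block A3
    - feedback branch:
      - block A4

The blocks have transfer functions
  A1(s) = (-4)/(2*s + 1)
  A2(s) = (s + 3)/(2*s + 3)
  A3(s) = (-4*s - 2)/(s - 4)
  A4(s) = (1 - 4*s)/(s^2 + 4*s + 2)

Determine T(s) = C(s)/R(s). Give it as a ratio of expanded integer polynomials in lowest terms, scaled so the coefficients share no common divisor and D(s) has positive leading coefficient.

Step 1 - reduce the series chain A1, A2, giving (-4*s - 12)/(4*s^2 + 8*s + 3)
Step 2 - reduce the feedback loop with forward A3 and return A4, giving (-4*s^3 - 18*s^2 - 16*s - 4)/(s^3 + 16*s^2 - 10*s - 10)
Step 3 - sum the parallel branches (A1*A2), [A3/(1+A3*A4)], which is the overall transfer function T(s) = C(s)/R(s) in lowest terms

Therefore the answer is (-16*s^5 - 108*s^4 - 296*s^3 - 350*s^2 + 80*s + 108)/(4*s^5 + 72*s^4 + 91*s^3 - 72*s^2 - 110*s - 30).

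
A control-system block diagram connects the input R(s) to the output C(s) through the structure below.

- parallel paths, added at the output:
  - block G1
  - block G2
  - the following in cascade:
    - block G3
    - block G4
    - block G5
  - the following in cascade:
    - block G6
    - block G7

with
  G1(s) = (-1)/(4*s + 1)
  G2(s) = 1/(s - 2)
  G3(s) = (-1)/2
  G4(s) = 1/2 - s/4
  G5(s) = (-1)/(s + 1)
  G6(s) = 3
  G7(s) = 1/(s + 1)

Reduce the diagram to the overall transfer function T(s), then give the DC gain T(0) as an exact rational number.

Answer: 7/4

Working:
Step 1: combine G3, G4, G5 in series = (2 - s)/(8*s + 8)
Step 2: multiply G6, G7 (series) = 3/(s + 1)
Step 3: combine G1, G2, (G3*G4*G5), (G6*G7) in parallel = (-4*s^3 + 135*s^2 - 132*s - 28)/(32*s^3 - 24*s^2 - 72*s - 16)
Step 3 gives the overall T(s). Then T(0) = -28/(-16) = 7/4.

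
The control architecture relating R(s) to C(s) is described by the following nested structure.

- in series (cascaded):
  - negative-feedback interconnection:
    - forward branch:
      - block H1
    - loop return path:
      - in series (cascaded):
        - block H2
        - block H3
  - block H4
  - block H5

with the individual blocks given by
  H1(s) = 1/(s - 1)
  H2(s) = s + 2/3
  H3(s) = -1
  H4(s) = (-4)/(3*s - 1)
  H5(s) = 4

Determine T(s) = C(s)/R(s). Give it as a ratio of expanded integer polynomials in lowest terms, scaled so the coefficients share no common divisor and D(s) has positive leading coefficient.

Step 1. reduce the series chain H2, H3: -s - 2/3
Step 2. close the feedback loop around H1, (H2*H3): (-3)/5
Step 3. multiply [H1/(1+H1*(H2*H3))], H4, H5 (series), giving the overall T(s)

Therefore the answer is 48/(15*s - 5).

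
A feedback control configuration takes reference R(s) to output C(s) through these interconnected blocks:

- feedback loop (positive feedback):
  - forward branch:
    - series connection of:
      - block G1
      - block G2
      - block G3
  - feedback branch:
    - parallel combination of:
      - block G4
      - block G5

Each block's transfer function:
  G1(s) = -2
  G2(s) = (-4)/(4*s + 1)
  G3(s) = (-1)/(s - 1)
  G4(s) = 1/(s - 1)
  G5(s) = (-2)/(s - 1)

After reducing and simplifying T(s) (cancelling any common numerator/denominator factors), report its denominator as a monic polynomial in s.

(1) combine G1, G2, G3 in series, giving (-8)/(4*s^2 - 3*s - 1)
(2) combine G4, G5 in parallel, giving (-1)/(s - 1)
(3) collapse the loop ((G1*G2*G3) forward, (G4+G5) return), giving (8 - 8*s)/(4*s^3 - 7*s^2 + 2*s - 7)
That last expression is T(s), already simplified. Scaling its denominator by 1/4 (the reciprocal of the leading coefficient) yields the monic denominator.

Hence the answer: s^3 - 7*s^2/4 + s/2 - 7/4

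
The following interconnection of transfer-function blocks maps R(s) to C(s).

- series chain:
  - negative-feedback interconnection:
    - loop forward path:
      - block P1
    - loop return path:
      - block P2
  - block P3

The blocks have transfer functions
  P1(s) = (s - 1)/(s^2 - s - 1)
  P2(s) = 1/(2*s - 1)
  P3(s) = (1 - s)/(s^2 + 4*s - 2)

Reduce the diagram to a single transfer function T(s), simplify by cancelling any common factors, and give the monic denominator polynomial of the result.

[1] close the feedback loop around P1, P2 = (2*s^2 - 3*s + 1)/(2*s^3 - 3*s^2)
[2] multiply [P1/(1+P1*P2)], P3 (series) = (-2*s^3 + 5*s^2 - 4*s + 1)/(2*s^5 + 5*s^4 - 16*s^3 + 6*s^2)
T(s) is the step-2 result (common factors already cancelled). Leading coefficient of the denominator: 2. Divide through by 2 for the monic polynomial.

Hence the answer: s^5 + 5*s^4/2 - 8*s^3 + 3*s^2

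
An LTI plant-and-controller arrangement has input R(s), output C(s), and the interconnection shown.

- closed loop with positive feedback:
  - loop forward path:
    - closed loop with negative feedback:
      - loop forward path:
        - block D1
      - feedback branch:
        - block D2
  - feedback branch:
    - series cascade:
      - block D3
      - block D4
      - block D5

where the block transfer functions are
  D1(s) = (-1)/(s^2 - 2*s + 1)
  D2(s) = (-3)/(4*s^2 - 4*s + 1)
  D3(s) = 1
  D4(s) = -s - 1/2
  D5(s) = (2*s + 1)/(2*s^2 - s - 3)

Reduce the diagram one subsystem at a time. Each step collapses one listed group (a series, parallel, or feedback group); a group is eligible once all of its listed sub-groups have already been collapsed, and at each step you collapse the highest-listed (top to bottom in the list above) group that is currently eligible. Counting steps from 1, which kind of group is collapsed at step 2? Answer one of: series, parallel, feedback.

Answer: series

Working:
Step 1. reduce the feedback loop with forward D1 and return D2
Step 2. reduce the series chain D3, D4, D5
Step 3. apply the feedback formula to [D1/(1+D1*D2)], (D3*D4*D5)
Step 2 collapses a series group.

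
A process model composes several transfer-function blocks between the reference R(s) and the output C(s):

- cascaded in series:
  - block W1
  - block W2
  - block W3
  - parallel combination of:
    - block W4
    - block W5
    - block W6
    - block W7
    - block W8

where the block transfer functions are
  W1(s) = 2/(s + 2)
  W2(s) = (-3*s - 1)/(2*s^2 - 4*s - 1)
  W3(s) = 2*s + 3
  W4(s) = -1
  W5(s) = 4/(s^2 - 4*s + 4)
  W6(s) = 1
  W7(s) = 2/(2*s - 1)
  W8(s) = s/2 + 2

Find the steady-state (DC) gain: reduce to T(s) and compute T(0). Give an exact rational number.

Reducing step by step:

Step 1: parallel reduction of W4, W5, W6, W7, W8; result (2*s^4 - s^3 - 20*s^2 + 44*s - 8)/(4*s^3 - 18*s^2 + 24*s - 8)
Step 2: series reduction of W1, W2, W3, (W4+W5+W6+W7+W8); result (-12*s^6 - 16*s^5 + 125*s^4 - 41*s^3 - 376*s^2 - 44*s + 24)/(4*s^6 - 18*s^5 + 6*s^4 + 69*s^3 - 90*s^2 + 12*s + 8)
The step-2 result is T(s). Setting s = 0: T(0) = 24/8 = 3.

Answer: 3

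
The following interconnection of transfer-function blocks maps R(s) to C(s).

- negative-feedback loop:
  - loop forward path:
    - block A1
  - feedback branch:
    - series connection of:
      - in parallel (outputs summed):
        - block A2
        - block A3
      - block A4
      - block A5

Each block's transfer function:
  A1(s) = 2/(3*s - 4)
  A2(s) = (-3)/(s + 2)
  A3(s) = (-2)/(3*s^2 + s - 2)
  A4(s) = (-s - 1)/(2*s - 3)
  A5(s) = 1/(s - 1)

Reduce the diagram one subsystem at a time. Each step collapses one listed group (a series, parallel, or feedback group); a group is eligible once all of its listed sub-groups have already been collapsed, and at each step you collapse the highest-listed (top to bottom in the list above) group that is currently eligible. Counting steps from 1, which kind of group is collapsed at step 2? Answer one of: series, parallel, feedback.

(1) add A2, A3 (parallel)
(2) cascade (A2+A3), A4, A5
(3) feedback reduction of A1, ((A2+A3)*A4*A5)
Step 2 collapses a series group.

Hence the answer: series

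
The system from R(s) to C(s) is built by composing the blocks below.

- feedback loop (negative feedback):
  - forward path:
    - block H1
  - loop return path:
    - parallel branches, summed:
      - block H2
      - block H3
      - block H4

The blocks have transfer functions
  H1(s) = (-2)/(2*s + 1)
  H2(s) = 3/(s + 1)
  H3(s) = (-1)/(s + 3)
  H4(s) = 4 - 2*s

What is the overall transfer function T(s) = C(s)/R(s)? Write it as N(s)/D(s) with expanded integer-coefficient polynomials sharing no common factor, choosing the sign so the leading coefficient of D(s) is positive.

(1) add H2, H3, H4 (parallel); result (-2*s^3 - 4*s^2 + 12*s + 20)/(s^2 + 4*s + 3)
(2) apply the feedback formula to H1, (H2+H3+H4): this yields T(s), and no further normalization is needed

Therefore the answer is (-2*s^2 - 8*s - 6)/(6*s^3 + 17*s^2 - 14*s - 37).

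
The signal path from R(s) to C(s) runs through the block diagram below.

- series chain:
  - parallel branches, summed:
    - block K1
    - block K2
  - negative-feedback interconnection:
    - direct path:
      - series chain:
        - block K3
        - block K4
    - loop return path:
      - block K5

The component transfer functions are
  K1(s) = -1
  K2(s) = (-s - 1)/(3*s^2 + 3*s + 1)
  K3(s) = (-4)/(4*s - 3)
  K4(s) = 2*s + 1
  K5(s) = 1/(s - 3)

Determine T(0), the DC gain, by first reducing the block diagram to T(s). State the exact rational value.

Step 1 - sum the parallel branches K1, K2; result (-3*s^2 - 4*s - 2)/(3*s^2 + 3*s + 1)
Step 2 - series reduction of K3, K4; result (-8*s - 4)/(4*s - 3)
Step 3 - reduce the feedback loop with forward (K3*K4) and return K5; result (-8*s^2 + 20*s + 12)/(4*s^2 - 23*s + 5)
Step 4 - multiply (K1+K2), [(K3*K4)/(1+(K3*K4)*K5)] (series); result (24*s^4 - 28*s^3 - 100*s^2 - 88*s - 24)/(12*s^4 - 57*s^3 - 50*s^2 - 8*s + 5)
Step 4 gives the overall T(s). Then T(0) = -24/5.

Final answer: -24/5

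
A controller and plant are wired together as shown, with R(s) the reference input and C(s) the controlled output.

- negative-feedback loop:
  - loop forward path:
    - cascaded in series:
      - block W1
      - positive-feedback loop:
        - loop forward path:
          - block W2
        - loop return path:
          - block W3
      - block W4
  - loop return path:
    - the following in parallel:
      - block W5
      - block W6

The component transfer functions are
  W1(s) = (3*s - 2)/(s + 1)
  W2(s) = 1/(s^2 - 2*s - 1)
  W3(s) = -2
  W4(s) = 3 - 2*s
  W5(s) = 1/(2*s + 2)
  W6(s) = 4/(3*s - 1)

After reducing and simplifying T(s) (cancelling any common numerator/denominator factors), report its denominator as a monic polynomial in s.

The answer is s^5 - s^4/3 - 13*s^3 + 35*s^2/2 + 31*s/6 - 22/3.

Reasoning:
Step 1: collapse the loop (W2 forward, W3 return) -> 1/(s^2 - 2*s + 1)
Step 2: reduce the series chain W1, [W2/(1-W2*W3)], W4 -> (-6*s^2 + 13*s - 6)/(s^3 - s^2 - s + 1)
Step 3: add W5, W6 (parallel) -> (11*s + 7)/(6*s^2 + 4*s - 2)
Step 4: collapse the loop ((W1*[W2/(1-W2*W3)]*W4) forward, (W5+W6) return) -> (-36*s^4 + 54*s^3 + 28*s^2 - 50*s + 12)/(6*s^5 - 2*s^4 - 78*s^3 + 105*s^2 + 31*s - 44)
T(s) is the step-4 result (common factors already cancelled). Leading coefficient of the denominator: 6. Divide through by 6 for the monic polynomial.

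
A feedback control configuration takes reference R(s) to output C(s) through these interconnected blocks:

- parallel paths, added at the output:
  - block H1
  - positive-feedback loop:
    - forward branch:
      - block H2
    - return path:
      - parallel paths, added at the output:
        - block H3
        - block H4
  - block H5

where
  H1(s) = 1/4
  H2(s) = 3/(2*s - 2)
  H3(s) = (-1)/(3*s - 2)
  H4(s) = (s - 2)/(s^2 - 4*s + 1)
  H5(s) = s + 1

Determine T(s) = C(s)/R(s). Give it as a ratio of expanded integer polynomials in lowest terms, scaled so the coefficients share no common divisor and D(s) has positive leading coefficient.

(1) combine H3, H4 in parallel gives (2*s^2 - 4*s + 3)/(3*s^3 - 14*s^2 + 11*s - 2)
(2) close the feedback loop around H2, (H3+H4) gives (9*s^3 - 42*s^2 + 33*s - 6)/(6*s^4 - 34*s^3 + 44*s^2 - 14*s - 5)
(3) reduce the parallel group H1, [H2/(1-H2*(H3+H4))], H5, which is the overall transfer function T(s) = C(s)/R(s) in lowest terms

Final answer: (24*s^5 - 106*s^4 + 42*s^3 - 4*s^2 + 42*s - 49)/(24*s^4 - 136*s^3 + 176*s^2 - 56*s - 20)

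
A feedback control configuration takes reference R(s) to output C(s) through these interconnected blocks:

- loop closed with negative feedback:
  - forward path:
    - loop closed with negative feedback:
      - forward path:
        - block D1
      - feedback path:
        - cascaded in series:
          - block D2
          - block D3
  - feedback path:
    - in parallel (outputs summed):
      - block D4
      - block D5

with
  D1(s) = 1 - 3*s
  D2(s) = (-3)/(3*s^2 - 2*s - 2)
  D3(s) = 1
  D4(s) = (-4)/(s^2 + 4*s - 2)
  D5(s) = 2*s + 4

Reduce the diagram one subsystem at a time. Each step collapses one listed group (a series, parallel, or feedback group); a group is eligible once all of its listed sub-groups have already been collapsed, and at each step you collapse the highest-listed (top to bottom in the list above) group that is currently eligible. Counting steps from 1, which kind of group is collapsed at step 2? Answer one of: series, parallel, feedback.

Reducing step by step:

1. reduce the series chain D2, D3
2. reduce the feedback loop with forward D1 and return (D2*D3)
3. sum the parallel branches D4, D5
4. reduce the feedback loop with forward [D1/(1+D1*(D2*D3))] and return (D4+D5)
So the answer for step 2 is feedback.

Answer: feedback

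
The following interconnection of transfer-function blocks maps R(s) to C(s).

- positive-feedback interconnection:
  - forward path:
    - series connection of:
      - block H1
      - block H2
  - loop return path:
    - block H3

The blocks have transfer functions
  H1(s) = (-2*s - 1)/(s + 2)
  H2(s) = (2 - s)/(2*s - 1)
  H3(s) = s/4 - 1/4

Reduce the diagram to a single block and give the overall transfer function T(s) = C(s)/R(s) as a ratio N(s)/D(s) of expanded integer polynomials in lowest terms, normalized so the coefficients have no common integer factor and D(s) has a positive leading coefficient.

Step 1. multiply H1, H2 (series) gives (2*s^2 - 3*s - 2)/(2*s^2 + 3*s - 2)
Step 2. feedback reduction of (H1*H2), H3 - this is the overall T(s), already in the required normalized form

Final answer: (-8*s^2 + 12*s + 8)/(2*s^3 - 13*s^2 - 11*s + 10)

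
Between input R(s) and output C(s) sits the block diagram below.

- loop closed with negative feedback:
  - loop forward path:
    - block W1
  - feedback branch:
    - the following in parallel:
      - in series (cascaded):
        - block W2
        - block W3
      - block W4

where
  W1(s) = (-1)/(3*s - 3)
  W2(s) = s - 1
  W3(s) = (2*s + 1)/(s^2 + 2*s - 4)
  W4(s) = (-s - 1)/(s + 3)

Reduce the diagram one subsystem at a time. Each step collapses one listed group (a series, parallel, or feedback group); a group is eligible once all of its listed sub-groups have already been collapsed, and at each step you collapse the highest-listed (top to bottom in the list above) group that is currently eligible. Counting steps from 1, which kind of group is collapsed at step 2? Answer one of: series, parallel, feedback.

Step 1. multiply W2, W3 (series)
Step 2. add (W2*W3), W4 (parallel)
Step 3. collapse the loop (W1 forward, ((W2*W3)+W4) return)
The group at step 2 is a parallel group.

Therefore the answer is parallel.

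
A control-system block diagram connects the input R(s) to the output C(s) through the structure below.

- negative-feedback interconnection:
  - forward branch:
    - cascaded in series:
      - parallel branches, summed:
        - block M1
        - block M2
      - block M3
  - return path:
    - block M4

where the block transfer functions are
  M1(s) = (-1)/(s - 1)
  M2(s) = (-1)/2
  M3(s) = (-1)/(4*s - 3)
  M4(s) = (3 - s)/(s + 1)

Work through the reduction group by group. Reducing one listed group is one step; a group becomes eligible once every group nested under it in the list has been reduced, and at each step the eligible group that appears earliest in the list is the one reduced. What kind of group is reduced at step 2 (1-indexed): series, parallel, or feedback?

Step 1 - sum the parallel branches M1, M2
Step 2 - reduce the series chain (M1+M2), M3
Step 3 - reduce the feedback loop with forward ((M1+M2)*M3) and return M4
Step 2: series.

Final answer: series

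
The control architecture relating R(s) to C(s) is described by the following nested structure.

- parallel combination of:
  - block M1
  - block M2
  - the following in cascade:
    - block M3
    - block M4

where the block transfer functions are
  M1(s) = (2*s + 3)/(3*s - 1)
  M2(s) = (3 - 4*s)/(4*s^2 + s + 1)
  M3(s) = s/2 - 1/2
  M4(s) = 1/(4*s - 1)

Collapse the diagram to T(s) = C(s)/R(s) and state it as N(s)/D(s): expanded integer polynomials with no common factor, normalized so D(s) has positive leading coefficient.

First reduce the diagram to T(s).

[1] cascade M3, M4, giving (s - 1)/(8*s - 2)
[2] combine M1, M2, (M3*M4) in parallel: this yields T(s), and no further normalization is needed

Answer: (76*s^4 - 13*s^3 + 143*s^2 - 39*s + 1)/(96*s^4 - 32*s^3 + 18*s^2 - 12*s + 2)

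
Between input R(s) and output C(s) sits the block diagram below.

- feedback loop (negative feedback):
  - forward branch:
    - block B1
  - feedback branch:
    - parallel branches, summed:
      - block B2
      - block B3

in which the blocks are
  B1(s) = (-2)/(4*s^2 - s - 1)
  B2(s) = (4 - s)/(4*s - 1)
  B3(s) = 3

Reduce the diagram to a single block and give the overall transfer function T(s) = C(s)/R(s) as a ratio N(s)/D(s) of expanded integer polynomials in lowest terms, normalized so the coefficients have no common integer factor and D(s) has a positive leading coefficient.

First reduce the diagram to T(s).

Step 1: combine B2, B3 in parallel = (11*s + 1)/(4*s - 1)
Step 2: reduce the feedback loop with forward B1 and return (B2+B3): this yields T(s), and no further normalization is needed

Answer: (2 - 8*s)/(16*s^3 - 8*s^2 - 25*s - 1)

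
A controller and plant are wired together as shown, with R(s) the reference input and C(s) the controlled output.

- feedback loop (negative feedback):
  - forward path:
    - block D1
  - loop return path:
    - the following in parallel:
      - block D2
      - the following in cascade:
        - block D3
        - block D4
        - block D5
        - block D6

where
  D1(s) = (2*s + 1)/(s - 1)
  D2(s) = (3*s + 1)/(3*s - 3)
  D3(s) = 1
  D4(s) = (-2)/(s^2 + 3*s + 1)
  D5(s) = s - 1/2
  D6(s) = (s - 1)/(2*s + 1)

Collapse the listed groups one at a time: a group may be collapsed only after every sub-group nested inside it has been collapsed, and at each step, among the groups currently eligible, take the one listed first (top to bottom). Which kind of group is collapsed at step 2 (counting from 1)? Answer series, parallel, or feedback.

1. cascade D3, D4, D5, D6
2. sum the parallel branches D2, (D3*D4*D5*D6)
3. close the feedback loop around D1, (D2+(D3*D4*D5*D6))
The group at step 2 is a parallel group.

Final answer: parallel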